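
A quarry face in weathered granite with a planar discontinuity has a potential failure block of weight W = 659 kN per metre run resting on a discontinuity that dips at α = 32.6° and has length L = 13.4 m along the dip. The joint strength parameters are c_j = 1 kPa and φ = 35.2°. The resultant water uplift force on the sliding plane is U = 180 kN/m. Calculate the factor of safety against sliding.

FS = 0.78

Resolving the block weight along and normal to the plane and applying the Mohr–Coulomb strength on the joint:
N' = W cosα − U = 659·cos32.6° − 180 = 375.2 kN/m
Driving force T = W sinα = 659·sin32.6° = 355.0 kN/m
Resisting force R = c_j·L + N'·tanφ = 1·13.4 + 375.2·tan35.2° = 13.4 + 264.7 = 278.1 kN/m
FS = R / T = 278.1 / 355.0 = 0.783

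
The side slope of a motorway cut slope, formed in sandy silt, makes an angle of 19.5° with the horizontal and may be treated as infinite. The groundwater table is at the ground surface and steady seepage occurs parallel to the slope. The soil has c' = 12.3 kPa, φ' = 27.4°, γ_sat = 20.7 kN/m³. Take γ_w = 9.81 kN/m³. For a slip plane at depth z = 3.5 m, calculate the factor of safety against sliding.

FS = 1.31

With seepage parallel to the slope and the water table at the surface, the effective normal stress on the slip plane uses the buoyant unit weight γ' = γ_sat − γ_w while the driving shear stress uses γ_sat:
FS = [c' + γ' z cos²β tanφ'] / [γ_sat z sinβ cosβ]
γ' = 20.7 − 9.81 = 10.89 kN/m³
Numerator = 12.3 + 10.89·3.5·cos²19.5°·tan27.4° = 12.3 + 10.89·3.5·0.8886·0.5184 = 29.855 kPa
Denominator = 20.7·3.5·sin19.5°·cos19.5° = 20.7·3.5·0.3338·0.9426 = 22.797 kPa
FS = 29.855 / 22.797 = 1.310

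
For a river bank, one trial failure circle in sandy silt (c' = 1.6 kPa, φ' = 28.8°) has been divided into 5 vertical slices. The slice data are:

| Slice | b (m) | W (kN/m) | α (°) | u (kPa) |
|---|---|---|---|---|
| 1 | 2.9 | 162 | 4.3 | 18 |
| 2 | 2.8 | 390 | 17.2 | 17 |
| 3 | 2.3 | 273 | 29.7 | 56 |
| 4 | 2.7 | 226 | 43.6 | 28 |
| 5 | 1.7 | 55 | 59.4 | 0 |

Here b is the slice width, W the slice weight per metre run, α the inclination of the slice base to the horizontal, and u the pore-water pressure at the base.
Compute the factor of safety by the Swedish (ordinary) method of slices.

Ordinary method of slices: FS = Σ[c'·Δl_i + (W_i cosα_i − u_i·Δl_i)·tanφ'] / Σ W_i sinα_i, with Δl_i = b_i / cosα_i.
Slice 1: Δl = 2.9/cos4.3° = 2.908 m; N'_1 = 162·cos4.3° − 18·2.908 = 109.2; c'Δl = 4.65; W sinα = 12.1
Slice 2: Δl = 2.8/cos17.2° = 2.931 m; N'_2 = 390·cos17.2° − 17·2.931 = 322.7; c'Δl = 4.69; W sinα = 115.3
Slice 3: Δl = 2.3/cos29.7° = 2.648 m; N'_3 = 273·cos29.7° − 56·2.648 = 88.9; c'Δl = 4.24; W sinα = 135.3
Slice 4: Δl = 2.7/cos43.6° = 3.728 m; N'_4 = 226·cos43.6° − 28·3.728 = 59.3; c'Δl = 5.97; W sinα = 155.9
Slice 5: Δl = 1.7/cos59.4° = 3.340 m; N'_5 = 55·cos59.4° − 0·3.340 = 28.0; c'Δl = 5.34; W sinα = 47.3
Σc'Δl = 24.9 kN/m; ΣN' = 608.0 kN/m; ΣW sinα = 465.9 kN/m
Resisting = 24.9 + 608.0·tan28.8° = 24.9 + 334.3 = 359.2 kN/m
FS = 359.2 / 465.9 = 0.771

FS = 0.77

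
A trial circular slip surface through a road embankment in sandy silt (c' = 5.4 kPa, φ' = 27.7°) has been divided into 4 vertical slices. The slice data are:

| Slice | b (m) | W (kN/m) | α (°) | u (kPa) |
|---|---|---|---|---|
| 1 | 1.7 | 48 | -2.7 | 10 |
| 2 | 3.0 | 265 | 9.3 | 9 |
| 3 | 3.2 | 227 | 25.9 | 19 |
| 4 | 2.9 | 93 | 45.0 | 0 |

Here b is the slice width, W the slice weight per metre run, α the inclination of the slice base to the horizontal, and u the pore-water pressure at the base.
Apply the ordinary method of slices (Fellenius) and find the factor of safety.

FS = 1.52

Ordinary method of slices: FS = Σ[c'·Δl_i + (W_i cosα_i − u_i·Δl_i)·tanφ'] / Σ W_i sinα_i, with Δl_i = b_i / cosα_i.
Slice 1: Δl = 1.7/cos(-2.7°) = 1.702 m; N'_1 = 48·cos(-2.7°) − 10·1.702 = 30.9; c'Δl = 9.19; W sinα = -2.3
Slice 2: Δl = 3.0/cos9.3° = 3.040 m; N'_2 = 265·cos9.3° − 9·3.040 = 234.2; c'Δl = 16.42; W sinα = 42.8
Slice 3: Δl = 3.2/cos25.9° = 3.557 m; N'_3 = 227·cos25.9° − 19·3.557 = 136.6; c'Δl = 19.21; W sinα = 99.2
Slice 4: Δl = 2.9/cos45.0° = 4.101 m; N'_4 = 93·cos45.0° − 0·4.101 = 65.8; c'Δl = 22.15; W sinα = 65.8
Σc'Δl = 67.0 kN/m; ΣN' = 467.5 kN/m; ΣW sinα = 205.5 kN/m
Resisting = 67.0 + 467.5·tan27.7° = 67.0 + 245.4 = 312.4 kN/m
FS = 312.4 / 205.5 = 1.520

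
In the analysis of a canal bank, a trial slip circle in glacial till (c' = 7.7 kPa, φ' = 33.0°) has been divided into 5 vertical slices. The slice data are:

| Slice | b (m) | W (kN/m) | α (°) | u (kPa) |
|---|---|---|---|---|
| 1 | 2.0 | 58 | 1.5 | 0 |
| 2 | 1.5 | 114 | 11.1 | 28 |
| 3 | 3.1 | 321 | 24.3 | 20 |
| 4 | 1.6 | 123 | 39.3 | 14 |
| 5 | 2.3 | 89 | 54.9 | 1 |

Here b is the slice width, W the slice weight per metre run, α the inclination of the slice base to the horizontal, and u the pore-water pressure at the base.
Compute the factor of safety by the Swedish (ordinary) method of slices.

FS = 1.31

Ordinary method of slices: FS = Σ[c'·Δl_i + (W_i cosα_i − u_i·Δl_i)·tanφ'] / Σ W_i sinα_i, with Δl_i = b_i / cosα_i.
Slice 1: Δl = 2.0/cos1.5° = 2.001 m; N'_1 = 58·cos1.5° − 0·2.001 = 58.0; c'Δl = 15.41; W sinα = 1.5
Slice 2: Δl = 1.5/cos11.1° = 1.529 m; N'_2 = 114·cos11.1° − 28·1.529 = 69.1; c'Δl = 11.77; W sinα = 21.9
Slice 3: Δl = 3.1/cos24.3° = 3.401 m; N'_3 = 321·cos24.3° − 20·3.401 = 224.5; c'Δl = 26.19; W sinα = 132.1
Slice 4: Δl = 1.6/cos39.3° = 2.068 m; N'_4 = 123·cos39.3° − 14·2.068 = 66.2; c'Δl = 15.92; W sinα = 77.9
Slice 5: Δl = 2.3/cos54.9° = 4.000 m; N'_5 = 89·cos54.9° − 1·4.000 = 47.2; c'Δl = 30.80; W sinα = 72.8
Σc'Δl = 100.1 kN/m; ΣN' = 465.0 kN/m; ΣW sinα = 306.3 kN/m
Resisting = 100.1 + 465.0·tan33.0° = 100.1 + 302.0 = 402.1 kN/m
FS = 402.1 / 306.3 = 1.313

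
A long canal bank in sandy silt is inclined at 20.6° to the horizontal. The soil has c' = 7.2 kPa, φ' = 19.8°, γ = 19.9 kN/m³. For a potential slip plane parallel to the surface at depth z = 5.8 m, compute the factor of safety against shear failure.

For an infinite slope with a slip plane parallel to the surface (no pore pressure): FS = [c' + γz cos²β tanφ'] / [γz sinβ cosβ].
γz = 19.9·5.8 = 115.42 kN/m²
Numerator = 7.2 + 115.42·cos²20.6°·tan19.8° = 7.2 + 115.42·0.8762·0.3600 = 43.610 kPa
Denominator = 115.42·sin20.6°·cos20.6° = 115.42·0.3518·0.9361 = 38.013 kPa
FS = 43.610 / 38.013 = 1.147

FS = 1.15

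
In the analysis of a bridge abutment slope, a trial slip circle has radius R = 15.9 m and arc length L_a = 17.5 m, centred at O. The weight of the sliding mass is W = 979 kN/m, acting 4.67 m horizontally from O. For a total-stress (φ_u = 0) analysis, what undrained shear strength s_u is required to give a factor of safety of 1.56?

s_u = 25.6 kPa

FS = s_u·L_a·R / (W·d), so s_u = FS·W·d / (L_a·R).
s_u = 1.56·979·4.67 / (17.50·15.9) = 7132.2 / 278.25 = 25.63 kPa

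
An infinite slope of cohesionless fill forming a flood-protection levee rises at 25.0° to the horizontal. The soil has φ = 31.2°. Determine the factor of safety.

FS = 1.30

For a dry cohesionless infinite slope the factor of safety is FS = tanφ / tanβ.
FS = tan31.2° / tan25.0° = 0.6056 / 0.4663 = 1.299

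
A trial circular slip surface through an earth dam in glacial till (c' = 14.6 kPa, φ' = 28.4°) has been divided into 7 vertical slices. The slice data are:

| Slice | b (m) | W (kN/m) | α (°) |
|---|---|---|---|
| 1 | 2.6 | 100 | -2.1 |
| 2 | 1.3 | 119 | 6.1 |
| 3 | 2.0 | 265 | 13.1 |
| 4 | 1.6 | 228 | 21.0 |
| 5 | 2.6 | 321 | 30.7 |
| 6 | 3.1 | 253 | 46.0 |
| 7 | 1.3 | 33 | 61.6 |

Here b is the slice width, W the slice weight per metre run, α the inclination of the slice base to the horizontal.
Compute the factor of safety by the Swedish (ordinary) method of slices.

FS = 1.69

Ordinary method of slices: FS = Σ[c'·Δl_i + (W_i cosα_i)·tanφ'] / Σ W_i sinα_i, with Δl_i = b_i / cosα_i.
Slice 1: Δl = 2.6/cos(-2.1°) = 2.602 m; N'_1 = 100·cos(-2.1°) = 99.9; c'Δl = 37.99; W sinα = -3.7
Slice 2: Δl = 1.3/cos6.1° = 1.307 m; N'_2 = 119·cos6.1° = 118.3; c'Δl = 19.09; W sinα = 12.6
Slice 3: Δl = 2.0/cos13.1° = 2.053 m; N'_3 = 265·cos13.1° = 258.1; c'Δl = 29.98; W sinα = 60.1
Slice 4: Δl = 1.6/cos21.0° = 1.714 m; N'_4 = 228·cos21.0° = 212.9; c'Δl = 25.02; W sinα = 81.7
Slice 5: Δl = 2.6/cos30.7° = 3.024 m; N'_5 = 321·cos30.7° = 276.0; c'Δl = 44.15; W sinα = 163.9
Slice 6: Δl = 3.1/cos46.0° = 4.463 m; N'_6 = 253·cos46.0° = 175.7; c'Δl = 65.15; W sinα = 182.0
Slice 7: Δl = 1.3/cos61.6° = 2.733 m; N'_7 = 33·cos61.6° = 15.7; c'Δl = 39.91; W sinα = 29.0
Σc'Δl = 261.3 kN/m; ΣN' = 1156.7 kN/m; ΣW sinα = 525.7 kN/m
Resisting = 261.3 + 1156.7·tan28.4° = 261.3 + 625.4 = 886.7 kN/m
FS = 886.7 / 525.7 = 1.687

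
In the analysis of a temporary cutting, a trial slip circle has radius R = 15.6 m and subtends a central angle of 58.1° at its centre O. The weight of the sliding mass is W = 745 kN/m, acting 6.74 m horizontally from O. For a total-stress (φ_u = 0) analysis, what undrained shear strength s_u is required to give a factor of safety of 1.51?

FS = s_u·L_a·R / (W·d), so s_u = FS·W·d / (L_a·R).
Arc length L_a = R·θ = 15.6·(58.1°·π/180) = 15.6·1.0140 = 15.82 m
s_u = 1.51·745·6.74 / (15.82·15.6) = 7582.2 / 246.78 = 30.72 kPa

s_u = 30.7 kPa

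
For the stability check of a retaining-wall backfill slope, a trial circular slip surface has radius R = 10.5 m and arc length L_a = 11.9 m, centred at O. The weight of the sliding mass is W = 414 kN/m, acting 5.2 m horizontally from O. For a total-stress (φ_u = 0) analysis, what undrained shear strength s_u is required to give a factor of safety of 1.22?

FS = s_u·L_a·R / (W·d), so s_u = FS·W·d / (L_a·R).
s_u = 1.22·414·5.2 / (11.90·10.5) = 2626.4 / 124.95 = 21.02 kPa

s_u = 21.0 kPa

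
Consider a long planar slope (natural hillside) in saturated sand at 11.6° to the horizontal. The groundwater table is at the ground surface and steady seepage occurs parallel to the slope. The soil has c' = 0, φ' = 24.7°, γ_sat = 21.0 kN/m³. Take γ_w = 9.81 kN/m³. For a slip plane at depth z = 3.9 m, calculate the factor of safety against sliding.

With seepage parallel to the slope and the water table at the surface, the effective normal stress on the slip plane uses the buoyant unit weight γ' = γ_sat − γ_w while the driving shear stress uses γ_sat:
FS = [c' + γ' z cos²β tanφ'] / [γ_sat z sinβ cosβ]
(For c' = 0 this reduces to FS = (γ'/γ_sat)·tanφ'/tanβ.)
γ' = 21.0 − 9.81 = 11.19 kN/m³
Numerator = 0.0 + 11.19·3.9·cos²11.6°·tan24.7° = 0.0 + 11.19·3.9·0.9596·0.4599 = 19.261 kPa
Denominator = 21.0·3.9·sin11.6°·cos11.6° = 21.0·3.9·0.2011·0.9796 = 16.132 kPa
FS = 19.261 / 16.132 = 1.194

FS = 1.19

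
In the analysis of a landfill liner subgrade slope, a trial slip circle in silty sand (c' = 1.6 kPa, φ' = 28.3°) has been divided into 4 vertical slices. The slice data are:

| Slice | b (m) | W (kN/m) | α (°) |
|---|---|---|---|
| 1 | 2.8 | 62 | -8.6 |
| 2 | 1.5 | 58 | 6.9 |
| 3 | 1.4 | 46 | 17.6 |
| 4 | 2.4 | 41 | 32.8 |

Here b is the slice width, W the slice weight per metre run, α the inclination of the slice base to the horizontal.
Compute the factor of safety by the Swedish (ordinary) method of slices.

FS = 3.55

Ordinary method of slices: FS = Σ[c'·Δl_i + (W_i cosα_i)·tanφ'] / Σ W_i sinα_i, with Δl_i = b_i / cosα_i.
Slice 1: Δl = 2.8/cos(-8.6°) = 2.832 m; N'_1 = 62·cos(-8.6°) = 61.3; c'Δl = 4.53; W sinα = -9.3
Slice 2: Δl = 1.5/cos6.9° = 1.511 m; N'_2 = 58·cos6.9° = 57.6; c'Δl = 2.42; W sinα = 7.0
Slice 3: Δl = 1.4/cos17.6° = 1.469 m; N'_3 = 46·cos17.6° = 43.8; c'Δl = 2.35; W sinα = 13.9
Slice 4: Δl = 2.4/cos32.8° = 2.855 m; N'_4 = 41·cos32.8° = 34.5; c'Δl = 4.57; W sinα = 22.2
Σc'Δl = 13.9 kN/m; ΣN' = 197.2 kN/m; ΣW sinα = 33.8 kN/m
Resisting = 13.9 + 197.2·tan28.3° = 13.9 + 106.2 = 120.0 kN/m
FS = 120.0 / 33.8 = 3.550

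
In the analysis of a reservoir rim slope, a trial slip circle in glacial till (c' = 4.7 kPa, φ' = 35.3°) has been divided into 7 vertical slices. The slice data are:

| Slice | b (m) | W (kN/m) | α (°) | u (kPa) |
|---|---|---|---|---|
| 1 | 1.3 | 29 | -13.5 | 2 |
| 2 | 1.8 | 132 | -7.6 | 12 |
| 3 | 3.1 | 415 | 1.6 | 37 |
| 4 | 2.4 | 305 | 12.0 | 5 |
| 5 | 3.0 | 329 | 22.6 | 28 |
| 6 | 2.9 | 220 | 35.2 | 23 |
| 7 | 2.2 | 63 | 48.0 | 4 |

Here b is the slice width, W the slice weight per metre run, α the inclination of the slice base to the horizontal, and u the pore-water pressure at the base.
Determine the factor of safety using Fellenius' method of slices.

FS = 2.39

Ordinary method of slices: FS = Σ[c'·Δl_i + (W_i cosα_i − u_i·Δl_i)·tanφ'] / Σ W_i sinα_i, with Δl_i = b_i / cosα_i.
Slice 1: Δl = 1.3/cos(-13.5°) = 1.337 m; N'_1 = 29·cos(-13.5°) − 2·1.337 = 25.5; c'Δl = 6.28; W sinα = -6.8
Slice 2: Δl = 1.8/cos(-7.6°) = 1.816 m; N'_2 = 132·cos(-7.6°) − 12·1.816 = 109.0; c'Δl = 8.53; W sinα = -17.5
Slice 3: Δl = 3.1/cos1.6° = 3.101 m; N'_3 = 415·cos1.6° − 37·3.101 = 300.1; c'Δl = 14.58; W sinα = 11.6
Slice 4: Δl = 2.4/cos12.0° = 2.454 m; N'_4 = 305·cos12.0° − 5·2.454 = 286.1; c'Δl = 11.53; W sinα = 63.4
Slice 5: Δl = 3.0/cos22.6° = 3.250 m; N'_5 = 329·cos22.6° − 28·3.250 = 212.7; c'Δl = 15.27; W sinα = 126.4
Slice 6: Δl = 2.9/cos35.2° = 3.549 m; N'_6 = 220·cos35.2° − 23·3.549 = 98.1; c'Δl = 16.68; W sinα = 126.8
Slice 7: Δl = 2.2/cos48.0° = 3.288 m; N'_7 = 63·cos48.0° − 4·3.288 = 29.0; c'Δl = 15.45; W sinα = 46.8
Σc'Δl = 88.3 kN/m; ΣN' = 1060.6 kN/m; ΣW sinα = 350.8 kN/m
Resisting = 88.3 + 1060.6·tan35.3° = 88.3 + 751.0 = 839.3 kN/m
FS = 839.3 / 350.8 = 2.392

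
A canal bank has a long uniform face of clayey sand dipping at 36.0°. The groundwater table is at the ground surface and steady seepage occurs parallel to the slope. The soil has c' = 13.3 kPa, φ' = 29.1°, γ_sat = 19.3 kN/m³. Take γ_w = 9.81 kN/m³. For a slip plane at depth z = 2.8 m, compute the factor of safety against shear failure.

FS = 0.89

With seepage parallel to the slope and the water table at the surface, the effective normal stress on the slip plane uses the buoyant unit weight γ' = γ_sat − γ_w while the driving shear stress uses γ_sat:
FS = [c' + γ' z cos²β tanφ'] / [γ_sat z sinβ cosβ]
γ' = 19.3 − 9.81 = 9.49 kN/m³
Numerator = 13.3 + 9.49·2.8·cos²36.0°·tan29.1° = 13.3 + 9.49·2.8·0.6545·0.5566 = 22.980 kPa
Denominator = 19.3·2.8·sin36.0°·cos36.0° = 19.3·2.8·0.5878·0.8090 = 25.698 kPa
FS = 22.980 / 25.698 = 0.894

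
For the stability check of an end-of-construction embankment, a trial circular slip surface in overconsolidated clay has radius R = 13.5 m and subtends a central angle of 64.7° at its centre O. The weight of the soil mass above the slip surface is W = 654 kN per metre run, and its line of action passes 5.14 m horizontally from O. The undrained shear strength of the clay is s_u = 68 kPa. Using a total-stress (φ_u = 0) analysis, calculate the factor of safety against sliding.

Taking moments about the centre O, the resisting moment is provided by the undrained shear strength acting along the arc:
Arc length L_a = R·θ = 13.5·(64.7°·π/180) = 13.5·1.1292 = 15.24 m
M_R = s_u·L_a·R = 68·15.24·13.5 = 13994.5 kN·m/m
M_D = W·d = 654·5.14 = 3361.6 kN·m/m
FS = M_R / M_D = 13994.5 / 3361.6 = 4.163

FS = 4.16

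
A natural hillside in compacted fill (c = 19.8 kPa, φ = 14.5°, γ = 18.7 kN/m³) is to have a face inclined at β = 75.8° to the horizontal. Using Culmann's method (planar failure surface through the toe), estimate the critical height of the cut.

H_c = 7.65 m

Culmann's analysis gives the critical failure plane at α_cr = (β + φ)/2 = (75.8 + 14.5)/2 = 45.1°, and the critical height
H_c = (4c/γ) · sinβ cosφ / [1 − cos(β − φ)]
    = (4·19.8/18.7) · sin75.8°·cos14.5° / [1 − cos(61.3°)]
    = 4.235 · 0.9694·0.9681 / [1 − 0.4802]
    = 4.235 · 0.9386 / 0.5198
    = 7.65 m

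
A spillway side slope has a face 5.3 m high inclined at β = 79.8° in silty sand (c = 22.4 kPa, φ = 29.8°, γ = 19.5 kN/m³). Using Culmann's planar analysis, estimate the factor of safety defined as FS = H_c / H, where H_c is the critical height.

H_c = (4c/γ) · sinβ cosφ / [1 − cos(β − φ)]
    = (4·22.4/19.5) · sin79.8°·cos29.8° / [1 − cos50.0°]
    = 4.595 · 0.8541 / 0.3572 = 10.99 m
FS = H_c / H = 10.99 / 5.3 = 2.073

FS = 2.07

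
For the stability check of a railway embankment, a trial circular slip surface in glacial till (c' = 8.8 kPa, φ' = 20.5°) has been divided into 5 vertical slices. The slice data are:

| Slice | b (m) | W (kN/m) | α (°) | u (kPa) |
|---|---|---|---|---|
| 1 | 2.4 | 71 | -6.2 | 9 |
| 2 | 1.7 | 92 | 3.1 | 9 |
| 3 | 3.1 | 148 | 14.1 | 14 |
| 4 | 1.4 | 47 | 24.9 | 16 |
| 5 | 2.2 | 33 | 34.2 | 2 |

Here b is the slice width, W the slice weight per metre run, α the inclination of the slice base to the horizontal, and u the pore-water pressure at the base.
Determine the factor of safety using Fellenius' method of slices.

FS = 2.79

Ordinary method of slices: FS = Σ[c'·Δl_i + (W_i cosα_i − u_i·Δl_i)·tanφ'] / Σ W_i sinα_i, with Δl_i = b_i / cosα_i.
Slice 1: Δl = 2.4/cos(-6.2°) = 2.414 m; N'_1 = 71·cos(-6.2°) − 9·2.414 = 48.9; c'Δl = 21.24; W sinα = -7.7
Slice 2: Δl = 1.7/cos3.1° = 1.702 m; N'_2 = 92·cos3.1° − 9·1.702 = 76.5; c'Δl = 14.98; W sinα = 5.0
Slice 3: Δl = 3.1/cos14.1° = 3.196 m; N'_3 = 148·cos14.1° − 14·3.196 = 98.8; c'Δl = 28.13; W sinα = 36.1
Slice 4: Δl = 1.4/cos24.9° = 1.543 m; N'_4 = 47·cos24.9° − 16·1.543 = 17.9; c'Δl = 13.58; W sinα = 19.8
Slice 5: Δl = 2.2/cos34.2° = 2.660 m; N'_5 = 33·cos34.2° − 2·2.660 = 22.0; c'Δl = 23.41; W sinα = 18.5
Σc'Δl = 101.3 kN/m; ΣN' = 264.1 kN/m; ΣW sinα = 71.7 kN/m
Resisting = 101.3 + 264.1·tan20.5° = 101.3 + 98.7 = 200.1 kN/m
FS = 200.1 / 71.7 = 2.791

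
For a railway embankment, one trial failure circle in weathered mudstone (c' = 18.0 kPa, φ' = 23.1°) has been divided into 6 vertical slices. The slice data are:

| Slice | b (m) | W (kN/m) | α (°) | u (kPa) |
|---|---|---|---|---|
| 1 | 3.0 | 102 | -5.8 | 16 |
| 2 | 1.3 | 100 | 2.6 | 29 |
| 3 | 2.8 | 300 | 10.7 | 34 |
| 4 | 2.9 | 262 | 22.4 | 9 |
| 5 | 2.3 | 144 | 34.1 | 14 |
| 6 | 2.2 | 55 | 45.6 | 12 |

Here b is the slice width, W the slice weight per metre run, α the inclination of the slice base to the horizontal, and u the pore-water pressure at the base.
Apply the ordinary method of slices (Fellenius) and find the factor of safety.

Ordinary method of slices: FS = Σ[c'·Δl_i + (W_i cosα_i − u_i·Δl_i)·tanφ'] / Σ W_i sinα_i, with Δl_i = b_i / cosα_i.
Slice 1: Δl = 3.0/cos(-5.8°) = 3.015 m; N'_1 = 102·cos(-5.8°) − 16·3.015 = 53.2; c'Δl = 54.28; W sinα = -10.3
Slice 2: Δl = 1.3/cos2.6° = 1.301 m; N'_2 = 100·cos2.6° − 29·1.301 = 62.2; c'Δl = 23.42; W sinα = 4.5
Slice 3: Δl = 2.8/cos10.7° = 2.850 m; N'_3 = 300·cos10.7° − 34·2.850 = 197.9; c'Δl = 51.29; W sinα = 55.7
Slice 4: Δl = 2.9/cos22.4° = 3.137 m; N'_4 = 262·cos22.4° − 9·3.137 = 214.0; c'Δl = 56.46; W sinα = 99.8
Slice 5: Δl = 2.3/cos34.1° = 2.778 m; N'_5 = 144·cos34.1° − 14·2.778 = 80.4; c'Δl = 50.00; W sinα = 80.7
Slice 6: Δl = 2.2/cos45.6° = 3.144 m; N'_6 = 55·cos45.6° − 12·3.144 = 0.7; c'Δl = 56.60; W sinα = 39.3
Σc'Δl = 292.0 kN/m; ΣN' = 608.4 kN/m; ΣW sinα = 269.8 kN/m
Resisting = 292.0 + 608.4·tan23.1° = 292.0 + 259.5 = 551.6 kN/m
FS = 551.6 / 269.8 = 2.044

FS = 2.04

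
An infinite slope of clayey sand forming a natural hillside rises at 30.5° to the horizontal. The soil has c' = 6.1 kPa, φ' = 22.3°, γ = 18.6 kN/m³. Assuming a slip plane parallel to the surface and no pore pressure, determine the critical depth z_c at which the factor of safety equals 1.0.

Setting FS = 1.00 in FS = [c' + γz cos²β tanφ'] / [γz sinβ cosβ] and solving for z:
z = c' / [γ cosβ (FS·sinβ − cosβ·tanφ')]
  = 6.1 / [18.6·cos30.5°·(1.00·sin30.5° − cos30.5°·tan22.3°)]
  = 6.1 / [18.6·0.8616·(1.00·0.5075 − 0.8616·0.4101)]
  = 6.1 / 2.4706 = 2.469 m

z_c = 2.47 m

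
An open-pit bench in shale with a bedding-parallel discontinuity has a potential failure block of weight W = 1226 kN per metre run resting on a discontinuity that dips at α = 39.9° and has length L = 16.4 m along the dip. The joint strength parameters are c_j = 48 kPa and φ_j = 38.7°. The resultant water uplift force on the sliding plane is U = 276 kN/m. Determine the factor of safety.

Resolving the block weight along and normal to the plane and applying the Mohr–Coulomb strength on the joint:
N' = W cosα − U = 1226·cos39.9° − 276 = 664.5 kN/m
Driving force T = W sinα = 1226·sin39.9° = 786.4 kN/m
Resisting force R = c_j·L + N'·tanφ_j = 48·16.4 + 664.5·tan38.7° = 787.2 + 532.4 = 1319.6 kN/m
FS = R / T = 1319.6 / 786.4 = 1.678

FS = 1.68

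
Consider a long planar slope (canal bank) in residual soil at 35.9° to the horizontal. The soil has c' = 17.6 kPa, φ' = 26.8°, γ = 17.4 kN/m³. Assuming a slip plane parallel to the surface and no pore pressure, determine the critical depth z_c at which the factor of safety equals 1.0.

z_c = 7.05 m

Setting FS = 1.00 in FS = [c' + γz cos²β tanφ'] / [γz sinβ cosβ] and solving for z:
z = c' / [γ cosβ (FS·sinβ − cosβ·tanφ')]
  = 17.6 / [17.4·cos35.9°·(1.00·sin35.9° − cos35.9°·tan26.8°)]
  = 17.6 / [17.4·0.8100·(1.00·0.5864 − 0.8100·0.5051)]
  = 17.6 / 2.4975 = 7.047 m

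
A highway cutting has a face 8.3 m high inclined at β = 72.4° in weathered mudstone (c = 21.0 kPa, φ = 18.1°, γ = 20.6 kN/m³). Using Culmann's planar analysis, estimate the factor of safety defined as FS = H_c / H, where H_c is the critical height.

FS = 1.07

H_c = (4c/γ) · sinβ cosφ / [1 − cos(β − φ)]
    = (4·21.0/20.6) · sin72.4°·cos18.1° / [1 − cos54.3°]
    = 4.078 · 0.9060 / 0.4165 = 8.87 m
FS = H_c / H = 8.87 / 8.3 = 1.069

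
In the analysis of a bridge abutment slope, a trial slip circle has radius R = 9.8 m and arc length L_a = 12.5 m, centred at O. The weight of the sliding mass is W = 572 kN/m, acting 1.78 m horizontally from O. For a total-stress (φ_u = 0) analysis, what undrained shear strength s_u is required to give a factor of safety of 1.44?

FS = s_u·L_a·R / (W·d), so s_u = FS·W·d / (L_a·R).
s_u = 1.44·572·1.78 / (12.50·9.8) = 1466.2 / 122.50 = 11.97 kPa

s_u = 12.0 kPa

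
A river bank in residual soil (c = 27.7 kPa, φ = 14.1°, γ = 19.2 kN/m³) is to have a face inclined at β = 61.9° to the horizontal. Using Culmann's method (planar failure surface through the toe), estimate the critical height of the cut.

Culmann's analysis gives the critical failure plane at α_cr = (β + φ)/2 = (61.9 + 14.1)/2 = 38.0°, and the critical height
H_c = (4c/γ) · sinβ cosφ / [1 − cos(β − φ)]
    = (4·27.7/19.2) · sin61.9°·cos14.1° / [1 − cos(47.8°)]
    = 5.771 · 0.8821·0.9699 / [1 − 0.6717]
    = 5.771 · 0.8556 / 0.3283
    = 15.04 m

H_c = 15.04 m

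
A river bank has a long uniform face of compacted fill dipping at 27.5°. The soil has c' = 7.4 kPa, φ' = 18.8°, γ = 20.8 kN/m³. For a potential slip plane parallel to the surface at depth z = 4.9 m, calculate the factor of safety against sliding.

FS = 0.83

For an infinite slope with a slip plane parallel to the surface (no pore pressure): FS = [c' + γz cos²β tanφ'] / [γz sinβ cosβ].
γz = 20.8·4.9 = 101.92 kN/m²
Numerator = 7.4 + 101.92·cos²27.5°·tan18.8° = 7.4 + 101.92·0.7868·0.3404 = 34.699 kPa
Denominator = 101.92·sin27.5°·cos27.5° = 101.92·0.4617·0.8870 = 41.744 kPa
FS = 34.699 / 41.744 = 0.831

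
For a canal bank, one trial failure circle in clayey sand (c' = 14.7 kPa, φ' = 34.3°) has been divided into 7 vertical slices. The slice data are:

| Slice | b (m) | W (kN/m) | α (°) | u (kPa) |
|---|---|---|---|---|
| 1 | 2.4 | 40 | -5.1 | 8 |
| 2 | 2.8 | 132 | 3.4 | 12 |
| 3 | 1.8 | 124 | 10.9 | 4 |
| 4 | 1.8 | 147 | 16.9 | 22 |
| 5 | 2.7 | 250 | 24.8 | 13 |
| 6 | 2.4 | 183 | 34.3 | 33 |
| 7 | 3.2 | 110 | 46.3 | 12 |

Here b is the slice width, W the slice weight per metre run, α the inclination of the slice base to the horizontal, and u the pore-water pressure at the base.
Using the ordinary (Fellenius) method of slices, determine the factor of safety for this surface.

Ordinary method of slices: FS = Σ[c'·Δl_i + (W_i cosα_i − u_i·Δl_i)·tanφ'] / Σ W_i sinα_i, with Δl_i = b_i / cosα_i.
Slice 1: Δl = 2.4/cos(-5.1°) = 2.410 m; N'_1 = 40·cos(-5.1°) − 8·2.410 = 20.6; c'Δl = 35.42; W sinα = -3.6
Slice 2: Δl = 2.8/cos3.4° = 2.805 m; N'_2 = 132·cos3.4° − 12·2.805 = 98.1; c'Δl = 41.23; W sinα = 7.8
Slice 3: Δl = 1.8/cos10.9° = 1.833 m; N'_3 = 124·cos10.9° − 4·1.833 = 114.4; c'Δl = 26.95; W sinα = 23.4
Slice 4: Δl = 1.8/cos16.9° = 1.881 m; N'_4 = 147·cos16.9° − 22·1.881 = 99.3; c'Δl = 27.65; W sinα = 42.7
Slice 5: Δl = 2.7/cos24.8° = 2.974 m; N'_5 = 250·cos24.8° − 13·2.974 = 188.3; c'Δl = 43.72; W sinα = 104.9
Slice 6: Δl = 2.4/cos34.3° = 2.905 m; N'_6 = 183·cos34.3° − 33·2.905 = 55.3; c'Δl = 42.71; W sinα = 103.1
Slice 7: Δl = 3.2/cos46.3° = 4.632 m; N'_7 = 110·cos46.3° − 12·4.632 = 20.4; c'Δl = 68.09; W sinα = 79.5
Σc'Δl = 285.8 kN/m; ΣN' = 596.4 kN/m; ΣW sinα = 358.0 kN/m
Resisting = 285.8 + 596.4·tan34.3° = 285.8 + 406.8 = 692.6 kN/m
FS = 692.6 / 358.0 = 1.935

FS = 1.93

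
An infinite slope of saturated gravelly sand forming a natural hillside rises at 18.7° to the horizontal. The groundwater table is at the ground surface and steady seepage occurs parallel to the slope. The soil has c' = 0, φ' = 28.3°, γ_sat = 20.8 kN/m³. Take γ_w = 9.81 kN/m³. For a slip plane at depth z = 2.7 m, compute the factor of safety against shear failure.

FS = 0.84

With seepage parallel to the slope and the water table at the surface, the effective normal stress on the slip plane uses the buoyant unit weight γ' = γ_sat − γ_w while the driving shear stress uses γ_sat:
FS = [c' + γ' z cos²β tanφ'] / [γ_sat z sinβ cosβ]
(For c' = 0 this reduces to FS = (γ'/γ_sat)·tanφ'/tanβ.)
γ' = 20.8 − 9.81 = 10.99 kN/m³
Numerator = 0.0 + 10.99·2.7·cos²18.7°·tan28.3° = 0.0 + 10.99·2.7·0.8972·0.5384 = 14.335 kPa
Denominator = 20.8·2.7·sin18.7°·cos18.7° = 20.8·2.7·0.3206·0.9472 = 17.055 kPa
FS = 14.335 / 17.055 = 0.841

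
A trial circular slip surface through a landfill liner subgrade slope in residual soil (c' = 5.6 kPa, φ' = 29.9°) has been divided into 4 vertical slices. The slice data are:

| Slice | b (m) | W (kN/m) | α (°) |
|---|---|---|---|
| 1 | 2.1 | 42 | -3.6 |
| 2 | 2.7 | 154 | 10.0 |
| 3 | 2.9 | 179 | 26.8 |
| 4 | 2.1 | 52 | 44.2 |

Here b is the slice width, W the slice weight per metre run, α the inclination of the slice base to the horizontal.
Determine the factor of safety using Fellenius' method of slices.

Ordinary method of slices: FS = Σ[c'·Δl_i + (W_i cosα_i)·tanφ'] / Σ W_i sinα_i, with Δl_i = b_i / cosα_i.
Slice 1: Δl = 2.1/cos(-3.6°) = 2.104 m; N'_1 = 42·cos(-3.6°) = 41.9; c'Δl = 11.78; W sinα = -2.6
Slice 2: Δl = 2.7/cos10.0° = 2.742 m; N'_2 = 154·cos10.0° = 151.7; c'Δl = 15.35; W sinα = 26.7
Slice 3: Δl = 2.9/cos26.8° = 3.249 m; N'_3 = 179·cos26.8° = 159.8; c'Δl = 18.19; W sinα = 80.7
Slice 4: Δl = 2.1/cos44.2° = 2.929 m; N'_4 = 52·cos44.2° = 37.3; c'Δl = 16.40; W sinα = 36.3
Σc'Δl = 61.7 kN/m; ΣN' = 390.6 kN/m; ΣW sinα = 141.1 kN/m
Resisting = 61.7 + 390.6·tan29.9° = 61.7 + 224.6 = 286.4 kN/m
FS = 286.4 / 141.1 = 2.030

FS = 2.03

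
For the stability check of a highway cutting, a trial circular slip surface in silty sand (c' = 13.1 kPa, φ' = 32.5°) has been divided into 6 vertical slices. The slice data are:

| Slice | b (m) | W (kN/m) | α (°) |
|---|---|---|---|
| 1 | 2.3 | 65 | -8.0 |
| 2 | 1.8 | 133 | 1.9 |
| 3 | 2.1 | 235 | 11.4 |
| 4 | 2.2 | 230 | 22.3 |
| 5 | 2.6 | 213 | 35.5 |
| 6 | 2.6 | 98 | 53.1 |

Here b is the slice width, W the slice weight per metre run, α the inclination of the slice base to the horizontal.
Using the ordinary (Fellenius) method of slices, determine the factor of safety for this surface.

Ordinary method of slices: FS = Σ[c'·Δl_i + (W_i cosα_i)·tanφ'] / Σ W_i sinα_i, with Δl_i = b_i / cosα_i.
Slice 1: Δl = 2.3/cos(-8.0°) = 2.323 m; N'_1 = 65·cos(-8.0°) = 64.4; c'Δl = 30.43; W sinα = -9.0
Slice 2: Δl = 1.8/cos1.9° = 1.801 m; N'_2 = 133·cos1.9° = 132.9; c'Δl = 23.59; W sinα = 4.4
Slice 3: Δl = 2.1/cos11.4° = 2.142 m; N'_3 = 235·cos11.4° = 230.4; c'Δl = 28.06; W sinα = 46.4
Slice 4: Δl = 2.2/cos22.3° = 2.378 m; N'_4 = 230·cos22.3° = 212.8; c'Δl = 31.15; W sinα = 87.3
Slice 5: Δl = 2.6/cos35.5° = 3.194 m; N'_5 = 213·cos35.5° = 173.4; c'Δl = 41.84; W sinα = 123.7
Slice 6: Δl = 2.6/cos53.1° = 4.330 m; N'_6 = 98·cos53.1° = 58.8; c'Δl = 56.73; W sinα = 78.4
Σc'Δl = 211.8 kN/m; ΣN' = 872.7 kN/m; ΣW sinα = 331.1 kN/m
Resisting = 211.8 + 872.7·tan32.5° = 211.8 + 556.0 = 767.8 kN/m
FS = 767.8 / 331.1 = 2.319

FS = 2.32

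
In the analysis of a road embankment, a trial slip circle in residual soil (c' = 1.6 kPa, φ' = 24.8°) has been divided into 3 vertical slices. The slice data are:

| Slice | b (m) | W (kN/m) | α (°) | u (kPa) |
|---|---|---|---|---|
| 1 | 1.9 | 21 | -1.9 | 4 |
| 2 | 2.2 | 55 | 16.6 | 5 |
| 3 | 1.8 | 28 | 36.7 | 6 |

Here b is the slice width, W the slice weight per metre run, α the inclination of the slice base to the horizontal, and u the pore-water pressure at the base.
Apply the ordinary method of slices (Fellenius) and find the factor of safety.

FS = 1.25

Ordinary method of slices: FS = Σ[c'·Δl_i + (W_i cosα_i − u_i·Δl_i)·tanφ'] / Σ W_i sinα_i, with Δl_i = b_i / cosα_i.
Slice 1: Δl = 1.9/cos(-1.9°) = 1.901 m; N'_1 = 21·cos(-1.9°) − 4·1.901 = 13.4; c'Δl = 3.04; W sinα = -0.7
Slice 2: Δl = 2.2/cos16.6° = 2.296 m; N'_2 = 55·cos16.6° − 5·2.296 = 41.2; c'Δl = 3.67; W sinα = 15.7
Slice 3: Δl = 1.8/cos36.7° = 2.245 m; N'_3 = 28·cos36.7° − 6·2.245 = 9.0; c'Δl = 3.59; W sinα = 16.7
Σc'Δl = 10.3 kN/m; ΣN' = 63.6 kN/m; ΣW sinα = 31.8 kN/m
Resisting = 10.3 + 63.6·tan24.8° = 10.3 + 29.4 = 39.7 kN/m
FS = 39.7 / 31.8 = 1.250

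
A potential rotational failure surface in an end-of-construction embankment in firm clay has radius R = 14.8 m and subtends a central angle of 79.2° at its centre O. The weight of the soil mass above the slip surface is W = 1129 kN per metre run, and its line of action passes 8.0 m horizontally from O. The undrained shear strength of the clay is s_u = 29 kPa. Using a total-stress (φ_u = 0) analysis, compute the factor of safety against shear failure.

Taking moments about the centre O, the resisting moment is provided by the undrained shear strength acting along the arc:
Arc length L_a = R·θ = 14.8·(79.2°·π/180) = 14.8·1.3823 = 20.46 m
M_R = s_u·L_a·R = 29·20.46·14.8 = 8780.6 kN·m/m
M_D = W·d = 1129·8.0 = 9032.0 kN·m/m
FS = M_R / M_D = 8780.6 / 9032.0 = 0.972

FS = 0.97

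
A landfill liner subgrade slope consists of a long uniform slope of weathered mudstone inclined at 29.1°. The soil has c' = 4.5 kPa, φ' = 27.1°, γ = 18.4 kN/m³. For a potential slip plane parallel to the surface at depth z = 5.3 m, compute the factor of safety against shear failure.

FS = 1.03

For an infinite slope with a slip plane parallel to the surface (no pore pressure): FS = [c' + γz cos²β tanφ'] / [γz sinβ cosβ].
γz = 18.4·5.3 = 97.52 kN/m²
Numerator = 4.5 + 97.52·cos²29.1°·tan27.1° = 4.5 + 97.52·0.7635·0.5117 = 42.600 kPa
Denominator = 97.52·sin29.1°·cos29.1° = 97.52·0.4863·0.8738 = 41.441 kPa
FS = 42.600 / 41.441 = 1.028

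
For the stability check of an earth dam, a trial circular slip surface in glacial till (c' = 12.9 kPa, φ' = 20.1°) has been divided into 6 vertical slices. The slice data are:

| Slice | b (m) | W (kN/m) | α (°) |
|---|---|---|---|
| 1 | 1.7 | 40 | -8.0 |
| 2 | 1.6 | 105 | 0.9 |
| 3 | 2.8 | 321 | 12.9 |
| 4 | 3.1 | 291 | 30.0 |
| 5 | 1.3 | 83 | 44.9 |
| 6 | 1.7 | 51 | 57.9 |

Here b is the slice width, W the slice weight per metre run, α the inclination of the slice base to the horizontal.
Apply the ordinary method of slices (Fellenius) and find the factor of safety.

Ordinary method of slices: FS = Σ[c'·Δl_i + (W_i cosα_i)·tanφ'] / Σ W_i sinα_i, with Δl_i = b_i / cosα_i.
Slice 1: Δl = 1.7/cos(-8.0°) = 1.717 m; N'_1 = 40·cos(-8.0°) = 39.6; c'Δl = 22.15; W sinα = -5.6
Slice 2: Δl = 1.6/cos0.9° = 1.600 m; N'_2 = 105·cos0.9° = 105.0; c'Δl = 20.64; W sinα = 1.6
Slice 3: Δl = 2.8/cos12.9° = 2.872 m; N'_3 = 321·cos12.9° = 312.9; c'Δl = 37.06; W sinα = 71.7
Slice 4: Δl = 3.1/cos30.0° = 3.580 m; N'_4 = 291·cos30.0° = 252.0; c'Δl = 46.18; W sinα = 145.5
Slice 5: Δl = 1.3/cos44.9° = 1.835 m; N'_5 = 83·cos44.9° = 58.8; c'Δl = 23.68; W sinα = 58.6
Slice 6: Δl = 1.7/cos57.9° = 3.199 m; N'_6 = 51·cos57.9° = 27.1; c'Δl = 41.27; W sinα = 43.2
Σc'Δl = 191.0 kN/m; ΣN' = 795.4 kN/m; ΣW sinα = 315.0 kN/m
Resisting = 191.0 + 795.4·tan20.1° = 191.0 + 291.1 = 482.0 kN/m
FS = 482.0 / 315.0 = 1.530

FS = 1.53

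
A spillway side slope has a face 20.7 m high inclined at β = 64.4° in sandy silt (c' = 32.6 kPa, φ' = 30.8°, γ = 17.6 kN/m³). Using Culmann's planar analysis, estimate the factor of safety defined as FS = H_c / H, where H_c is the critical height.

H_c = (4c'/γ) · sinβ cosφ' / [1 − cos(β − φ')]
    = (4·32.6/17.6) · sin64.4°·cos30.8° / [1 − cos33.6°]
    = 7.409 · 0.7746 / 0.1671 = 34.35 m
FS = H_c / H = 34.35 / 20.7 = 1.659

FS = 1.66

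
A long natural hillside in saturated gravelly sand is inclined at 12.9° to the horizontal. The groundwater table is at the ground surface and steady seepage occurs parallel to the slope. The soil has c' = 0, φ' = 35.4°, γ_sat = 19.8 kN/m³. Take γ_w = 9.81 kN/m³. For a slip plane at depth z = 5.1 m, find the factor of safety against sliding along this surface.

FS = 1.57

With seepage parallel to the slope and the water table at the surface, the effective normal stress on the slip plane uses the buoyant unit weight γ' = γ_sat − γ_w while the driving shear stress uses γ_sat:
FS = [c' + γ' z cos²β tanφ'] / [γ_sat z sinβ cosβ]
(For c' = 0 this reduces to FS = (γ'/γ_sat)·tanφ'/tanβ.)
γ' = 19.8 − 9.81 = 9.99 kN/m³
Numerator = 0.0 + 9.99·5.1·cos²12.9°·tan35.4° = 0.0 + 9.99·5.1·0.9502·0.7107 = 34.403 kPa
Denominator = 19.8·5.1·sin12.9°·cos12.9° = 19.8·5.1·0.2233·0.9748 = 21.975 kPa
FS = 34.403 / 21.975 = 1.566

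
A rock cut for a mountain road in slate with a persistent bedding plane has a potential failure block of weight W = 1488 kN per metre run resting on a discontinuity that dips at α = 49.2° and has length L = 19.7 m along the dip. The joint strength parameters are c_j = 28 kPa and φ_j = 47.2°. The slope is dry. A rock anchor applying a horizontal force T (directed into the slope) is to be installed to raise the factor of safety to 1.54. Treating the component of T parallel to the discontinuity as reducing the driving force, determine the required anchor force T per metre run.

T = 73 kN/m

Resolving forces along and normal to the sliding plane, with the horizontal anchor force T adding T·sinα to the effective normal force and T·cosα acting up the plane against the driving force:
FS = [c_jL + (W cosα + T sinα) tanφ_j] / [W sinα − T cosα]
Without the anchor: N' = 972.3 kN/m, driving T_d = 1126.4 kN/m, resisting R = 28·19.7 + 972.3·tan47.2° = 1601.6 kN/m, FS = 1.42.
Setting FS = 1.54 and solving for T:
1.54·(1126.4 − T cos49.2°) = 1601.6 + T sin49.2°·tan47.2°
T·(sin49.2°·tan47.2° + 1.54·cos49.2°) = 1.54·1126.4 − 1601.6
T·(0.7570·1.0799 + 1.54·0.6534) = 1734.7 − 1601.6 = 133.1
T·1.8237 = 133.1
T = 73.0 kN/m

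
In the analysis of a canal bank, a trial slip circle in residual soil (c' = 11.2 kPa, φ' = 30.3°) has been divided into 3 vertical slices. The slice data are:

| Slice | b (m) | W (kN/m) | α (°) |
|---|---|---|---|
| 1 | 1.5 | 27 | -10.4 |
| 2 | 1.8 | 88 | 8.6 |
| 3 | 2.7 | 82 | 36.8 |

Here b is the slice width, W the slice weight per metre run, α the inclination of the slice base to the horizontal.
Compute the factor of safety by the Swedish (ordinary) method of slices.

FS = 3.14

Ordinary method of slices: FS = Σ[c'·Δl_i + (W_i cosα_i)·tanφ'] / Σ W_i sinα_i, with Δl_i = b_i / cosα_i.
Slice 1: Δl = 1.5/cos(-10.4°) = 1.525 m; N'_1 = 27·cos(-10.4°) = 26.6; c'Δl = 17.08; W sinα = -4.9
Slice 2: Δl = 1.8/cos8.6° = 1.820 m; N'_2 = 88·cos8.6° = 87.0; c'Δl = 20.39; W sinα = 13.2
Slice 3: Δl = 2.7/cos36.8° = 3.372 m; N'_3 = 82·cos36.8° = 65.7; c'Δl = 37.77; W sinα = 49.1
Σc'Δl = 75.2 kN/m; ΣN' = 179.2 kN/m; ΣW sinα = 57.4 kN/m
Resisting = 75.2 + 179.2·tan30.3° = 75.2 + 104.7 = 180.0 kN/m
FS = 180.0 / 57.4 = 3.135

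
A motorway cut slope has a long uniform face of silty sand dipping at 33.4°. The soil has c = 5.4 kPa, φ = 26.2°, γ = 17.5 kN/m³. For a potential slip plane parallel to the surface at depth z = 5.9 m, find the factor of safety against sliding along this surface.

For an infinite slope with a slip plane parallel to the surface (no pore pressure): FS = [c + γz cos²β tanφ] / [γz sinβ cosβ].
γz = 17.5·5.9 = 103.25 kN/m²
Numerator = 5.4 + 103.25·cos²33.4°·tan26.2° = 5.4 + 103.25·0.6970·0.4921 = 40.810 kPa
Denominator = 103.25·sin33.4°·cos33.4° = 103.25·0.5505·0.8348 = 47.450 kPa
FS = 40.810 / 47.450 = 0.860

FS = 0.86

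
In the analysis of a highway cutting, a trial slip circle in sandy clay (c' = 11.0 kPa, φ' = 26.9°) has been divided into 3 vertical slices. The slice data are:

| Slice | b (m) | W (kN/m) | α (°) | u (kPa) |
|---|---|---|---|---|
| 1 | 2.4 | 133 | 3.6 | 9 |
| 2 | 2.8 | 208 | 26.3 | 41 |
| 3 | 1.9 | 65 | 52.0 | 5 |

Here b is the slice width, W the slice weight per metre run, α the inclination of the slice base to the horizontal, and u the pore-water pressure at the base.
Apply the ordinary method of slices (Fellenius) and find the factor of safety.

Ordinary method of slices: FS = Σ[c'·Δl_i + (W_i cosα_i − u_i·Δl_i)·tanφ'] / Σ W_i sinα_i, with Δl_i = b_i / cosα_i.
Slice 1: Δl = 2.4/cos3.6° = 2.405 m; N'_1 = 133·cos3.6° − 9·2.405 = 111.1; c'Δl = 26.45; W sinα = 8.4
Slice 2: Δl = 2.8/cos26.3° = 3.123 m; N'_2 = 208·cos26.3° − 41·3.123 = 58.4; c'Δl = 34.36; W sinα = 92.2
Slice 3: Δl = 1.9/cos52.0° = 3.086 m; N'_3 = 65·cos52.0° − 5·3.086 = 24.6; c'Δl = 33.95; W sinα = 51.2
Σc'Δl = 94.8 kN/m; ΣN' = 194.1 kN/m; ΣW sinα = 151.7 kN/m
Resisting = 94.8 + 194.1·tan26.9° = 94.8 + 98.5 = 193.2 kN/m
FS = 193.2 / 151.7 = 1.273

FS = 1.27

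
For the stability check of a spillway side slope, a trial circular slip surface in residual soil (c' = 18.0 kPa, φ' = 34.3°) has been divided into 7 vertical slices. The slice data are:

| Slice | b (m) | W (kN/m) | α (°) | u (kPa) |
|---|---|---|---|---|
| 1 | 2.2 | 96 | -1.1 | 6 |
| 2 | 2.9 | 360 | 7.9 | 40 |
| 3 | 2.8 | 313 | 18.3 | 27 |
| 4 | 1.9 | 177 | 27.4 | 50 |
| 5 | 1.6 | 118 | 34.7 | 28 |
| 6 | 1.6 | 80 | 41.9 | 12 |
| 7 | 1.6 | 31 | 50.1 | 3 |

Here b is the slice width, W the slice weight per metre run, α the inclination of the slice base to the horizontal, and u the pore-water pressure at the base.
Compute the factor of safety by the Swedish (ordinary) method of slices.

FS = 2.06

Ordinary method of slices: FS = Σ[c'·Δl_i + (W_i cosα_i − u_i·Δl_i)·tanφ'] / Σ W_i sinα_i, with Δl_i = b_i / cosα_i.
Slice 1: Δl = 2.2/cos(-1.1°) = 2.200 m; N'_1 = 96·cos(-1.1°) − 6·2.200 = 82.8; c'Δl = 39.61; W sinα = -1.8
Slice 2: Δl = 2.9/cos7.9° = 2.928 m; N'_2 = 360·cos7.9° − 40·2.928 = 239.5; c'Δl = 52.70; W sinα = 49.5
Slice 3: Δl = 2.8/cos18.3° = 2.949 m; N'_3 = 313·cos18.3° − 27·2.949 = 217.5; c'Δl = 53.08; W sinα = 98.3
Slice 4: Δl = 1.9/cos27.4° = 2.140 m; N'_4 = 177·cos27.4° − 50·2.140 = 50.1; c'Δl = 38.52; W sinα = 81.5
Slice 5: Δl = 1.6/cos34.7° = 1.946 m; N'_5 = 118·cos34.7° − 28·1.946 = 42.5; c'Δl = 35.03; W sinα = 67.2
Slice 6: Δl = 1.6/cos41.9° = 2.150 m; N'_6 = 80·cos41.9° − 12·2.150 = 33.7; c'Δl = 38.69; W sinα = 53.4
Slice 7: Δl = 1.6/cos50.1° = 2.494 m; N'_7 = 31·cos50.1° − 3·2.494 = 12.4; c'Δl = 44.90; W sinα = 23.8
Σc'Δl = 302.5 kN/m; ΣN' = 678.6 kN/m; ΣW sinα = 371.8 kN/m
Resisting = 302.5 + 678.6·tan34.3° = 302.5 + 462.9 = 765.4 kN/m
FS = 765.4 / 371.8 = 2.059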